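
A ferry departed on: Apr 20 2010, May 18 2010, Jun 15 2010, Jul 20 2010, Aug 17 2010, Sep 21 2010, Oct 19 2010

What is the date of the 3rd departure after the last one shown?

All dates are Tuesdays, 28, 28, 35, 28, 35, 28 days apart.
Specifically, the 3rd Tuesday of each month.
November 2010 — 3rd Tuesday is Nov 16 2010.
3rd Tuesday of December 2010: Dec 21 2010.
3rd Tuesday of January 2011: Jan 18 2011.

Jan 18 2011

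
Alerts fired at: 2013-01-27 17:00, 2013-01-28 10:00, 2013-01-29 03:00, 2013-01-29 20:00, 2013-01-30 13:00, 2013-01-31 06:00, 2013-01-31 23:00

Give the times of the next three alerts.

2013-02-01 16:00, 2013-02-02 09:00, 2013-02-03 02:00

Gaps: 17, 17, 17, 17, 17, 17 hours — each event is 17 hours after the previous one.
2013-01-31 23:00 + 17 h = 2013-02-01 16:00.
2013-02-01 16:00 + 17 h = 2013-02-02 09:00.
2013-02-02 09:00 + 17 h = 2013-02-03 02:00.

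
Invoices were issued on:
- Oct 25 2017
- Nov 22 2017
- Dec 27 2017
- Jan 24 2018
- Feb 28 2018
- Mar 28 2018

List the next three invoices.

Gaps: 28, 35, 28, 35, 28 days — a mix of 28 and 35. Every date is a Wednesday.
Each is the 4th Wednesday of its month.
April 2018 — 4th Wednesday is Apr 25 2018.
May 2018 — 4th Wednesday is May 23 2018.
June 2018 — 4th Wednesday is Jun 27 2018.

Apr 25 2018, May 23 2018, Jun 27 2018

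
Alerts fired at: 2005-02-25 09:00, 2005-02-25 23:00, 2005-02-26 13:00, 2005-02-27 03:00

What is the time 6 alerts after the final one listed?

2005-03-02 15:00

Spacing: 14, 14, 14 h — constant 14 h.
2005-02-27 03:00 + 14 h = 2005-02-27 17:00.
2005-02-27 17:00 + 14 h = 2005-02-28 07:00.
2005-02-28 07:00 + 14 h = 2005-02-28 21:00.
2005-02-28 21:00 + 14 h = 2005-03-01 11:00.
2005-03-01 11:00 + 14 h = 2005-03-02 01:00.
2005-03-02 01:00 + 14 h = 2005-03-02 15:00.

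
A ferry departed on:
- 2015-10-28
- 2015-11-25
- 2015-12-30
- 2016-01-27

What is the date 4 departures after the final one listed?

2016-05-25

All Wednesdays; the gaps (28, 35, 28) vary with month length.
This is the last Wednesday of each month.
February 2016 ends with Wednesday 2016-02-24.
March 2016 ends with Wednesday 2016-03-30.
Last Wednesday of April 2016: 2016-04-27.
May 2016 ends with Wednesday 2016-05-25.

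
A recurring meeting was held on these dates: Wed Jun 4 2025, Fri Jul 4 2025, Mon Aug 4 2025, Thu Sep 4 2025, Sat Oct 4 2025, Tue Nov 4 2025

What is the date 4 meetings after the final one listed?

Wed Mar 4 2026

Gaps: 30, 31, 31, 30, 31 days — not constant. Every event is on the 4th of the month.
Pattern: the 4th of each month.
Next: December 2025 → Thu Dec 4 2025.
January 2026: Sun Jan 4 2026.
February 2026: Wed Feb 4 2026.
Next: March 2026 → Wed Mar 4 2026.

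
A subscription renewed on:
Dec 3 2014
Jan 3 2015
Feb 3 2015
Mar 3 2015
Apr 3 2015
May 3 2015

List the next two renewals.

Gaps: 31, 31, 28, 31, 30 days — not constant. Every event is on the 3rd of the month.
Pattern: the 3rd of each month.
Next: June 2015 → Jun 3 2015.
Next: July 2015 → Jul 3 2015.

Jun 3 2015, Jul 3 2015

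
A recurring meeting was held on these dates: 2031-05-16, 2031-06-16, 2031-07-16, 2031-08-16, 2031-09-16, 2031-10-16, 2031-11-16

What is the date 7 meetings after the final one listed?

Gaps: 31, 30, 31, 31, 30, 31 days — not constant. Every event is on the 16th of the month.
Pattern: the 16th of each month.
December 2031: 2031-12-16.
Next: January 2032 → 2032-01-16.
February 2032: 2032-02-16.
March 2032: 2032-03-16.
Next: April 2032 → 2032-04-16.
Next: May 2032 → 2032-05-16.
Next: June 2032 → 2032-06-16.

2032-06-16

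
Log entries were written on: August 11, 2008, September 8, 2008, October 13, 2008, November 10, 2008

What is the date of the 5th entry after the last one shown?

Gaps: 28, 35, 28 days — a mix of 28 and 35. Every date is a Monday.
Each is the 2nd Monday of its month.
2nd Monday of December 2008: December 8, 2008.
2nd Monday of January 2009: January 12, 2009.
2nd Monday of February 2009: February 9, 2009.
March 2009 — 2nd Monday is March 9, 2009.
April 2009 — 2nd Monday is April 13, 2009.

April 13, 2009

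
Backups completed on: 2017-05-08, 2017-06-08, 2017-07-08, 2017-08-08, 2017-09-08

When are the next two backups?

Each date is the 8th; the gaps (31, 30, 31, 31) track the month lengths.
The rule is the 8th of each month.
October 2017: 2017-10-08.
Next: November 2017 → 2017-11-08.

2017-10-08, 2017-11-08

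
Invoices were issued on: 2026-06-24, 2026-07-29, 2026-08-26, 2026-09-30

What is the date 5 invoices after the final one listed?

All Wednesdays; the gaps (35, 28, 35) vary with month length.
This is the last Wednesday of each month.
Last Wednesday of October 2026: 2026-10-28.
Last Wednesday of November 2026: 2026-11-25.
Last Wednesday of December 2026: 2026-12-30.
January 2027 ends with Wednesday 2027-01-27.
February 2027 ends with Wednesday 2027-02-24.

2027-02-24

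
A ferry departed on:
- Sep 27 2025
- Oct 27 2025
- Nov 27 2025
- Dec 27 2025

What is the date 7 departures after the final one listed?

The day-of-month is always 27 (30, 31, 30 days between events).
So this recurs on the 27th of each month.
Next: January 2026 → Jan 27 2026.
Next: February 2026 → Feb 27 2026.
March 2026: Mar 27 2026.
Next: April 2026 → Apr 27 2026.
Next: May 2026 → May 27 2026.
June 2026: Jun 27 2026.
Next: July 2026 → Jul 27 2026.

Jul 27 2026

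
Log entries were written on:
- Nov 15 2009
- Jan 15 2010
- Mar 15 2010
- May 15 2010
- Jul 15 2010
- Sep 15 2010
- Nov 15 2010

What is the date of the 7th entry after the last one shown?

Gaps: 61, 59, 61, 61, 62, 61 days — not constant. Every event is on the 15th of the month.
Pattern: the 15th of every 2 months.
Next: January 2011 → Jan 15 2011.
March 2011: Mar 15 2011.
Next: May 2011 → May 15 2011.
July 2011: Jul 15 2011.
Next: September 2011 → Sep 15 2011.
Next: November 2011 → Nov 15 2011.
Next: January 2012 → Jan 15 2012.

Jan 15 2012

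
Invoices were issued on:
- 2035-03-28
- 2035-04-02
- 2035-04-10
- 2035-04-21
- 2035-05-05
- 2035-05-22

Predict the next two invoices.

Gaps: 5, 8, 11, 14, 17 days — each gap is 3 larger than the previous one.
Next gap: 20 days. 2035-05-22 + 20 days = 2035-06-11.
Next gap: 23 days. 2035-06-11 + 23 days = 2035-07-04.

2035-06-11, 2035-07-04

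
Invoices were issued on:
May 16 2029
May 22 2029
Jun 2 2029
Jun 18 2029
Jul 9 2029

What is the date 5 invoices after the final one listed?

Jan 5 2030

The spacing grows by 5 each time: 6, 11, 16, 21 days.
Next gap: 26 days. Jul 9 2029 + 26 days = Aug 4 2029.
Next gap: 31 days. Aug 4 2029 + 31 days = Sep 4 2029.
Next gap: 36 days. Sep 4 2029 + 36 days = Oct 10 2029.
Next gap: 41 days. Oct 10 2029 + 41 days = Nov 20 2029.
Next gap: 46 days. Nov 20 2029 + 46 days = Jan 5 2030.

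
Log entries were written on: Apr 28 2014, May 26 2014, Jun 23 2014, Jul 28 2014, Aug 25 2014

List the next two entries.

Gaps: 28, 28, 35, 28 days — a mix of 28 and 35. Every date is a Monday.
Each is the 4th Monday of its month.
4th Monday of September 2014: Sep 22 2014.
4th Monday of October 2014: Oct 27 2014.

Sep 22 2014, Oct 27 2014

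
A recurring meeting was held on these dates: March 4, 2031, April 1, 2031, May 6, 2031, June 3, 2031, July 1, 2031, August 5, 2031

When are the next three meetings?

All dates are Tuesdays, 28, 35, 28, 28, 35 days apart.
Specifically, the 1st Tuesday of each month.
September 2031 — 1st Tuesday is September 2, 2031.
October 2031 — 1st Tuesday is October 7, 2031.
November 2031 — 1st Tuesday is November 4, 2031.

September 2, 2031; October 7, 2031; November 4, 2031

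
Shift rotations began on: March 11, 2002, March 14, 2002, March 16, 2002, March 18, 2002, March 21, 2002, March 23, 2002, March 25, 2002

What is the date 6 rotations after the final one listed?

April 8, 2002

Every event lands on a Monday or Thursday or Saturday (gaps cycle 3, 2, 2, 3, 2, 2).
So the schedule is: every Monday, Thursday and Saturday.
Next Thursday: March 28, 2002.
Next Saturday: March 30, 2002.
The following Monday is April 1, 2002.
The following Thursday is April 4, 2002.
The following Saturday is April 6, 2002.
Next Monday: April 8, 2002.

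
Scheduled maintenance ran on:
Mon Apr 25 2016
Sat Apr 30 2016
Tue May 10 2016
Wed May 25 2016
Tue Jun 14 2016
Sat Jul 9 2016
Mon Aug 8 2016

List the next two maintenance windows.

The spacing grows by 5 each time: 5, 10, 15, 20, 25, 30 days.
Next gap: 35 days. Mon Aug 8 2016 + 35 days = Mon Sep 12 2016.
Next gap: 40 days. Mon Sep 12 2016 + 40 days = Sat Oct 22 2016.

Mon Sep 12 2016, Sat Oct 22 2016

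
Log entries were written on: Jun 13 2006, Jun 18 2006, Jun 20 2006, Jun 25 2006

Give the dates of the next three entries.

Jun 27 2006, Jul 2 2006, Jul 4 2006

Gaps: 5, 2, 5 days — not constant, but cyclic with period 2.
The events fall on every Tuesday and Sunday.
Next Tuesday: Jun 27 2006.
Next Sunday: Jul 2 2006.
The following Tuesday is Jul 4 2006.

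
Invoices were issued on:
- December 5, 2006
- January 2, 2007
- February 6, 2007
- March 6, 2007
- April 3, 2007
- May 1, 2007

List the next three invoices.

June 5, 2007; July 3, 2007; August 7, 2007

All dates are Tuesdays, 28, 35, 28, 28, 28 days apart.
Specifically, the 1st Tuesday of each month.
1st Tuesday of June 2007: June 5, 2007.
July 2007 — 1st Tuesday is July 3, 2007.
August 2007 — 1st Tuesday is August 7, 2007.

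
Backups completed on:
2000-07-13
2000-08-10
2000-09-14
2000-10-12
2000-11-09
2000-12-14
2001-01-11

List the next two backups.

2001-02-08, 2001-03-08

Gaps: 28, 35, 28, 28, 35, 28 days — a mix of 28 and 35. Every date is a Thursday.
Each is the 2nd Thursday of its month.
February 2001 — 2nd Thursday is 2001-02-08.
March 2001 — 2nd Thursday is 2001-03-08.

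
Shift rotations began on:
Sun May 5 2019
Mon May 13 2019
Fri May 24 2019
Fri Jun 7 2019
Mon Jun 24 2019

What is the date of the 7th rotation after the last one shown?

Gaps: 8, 11, 14, 17 days — each gap is 3 larger than the previous one.
Next gap: 20 days. Mon Jun 24 2019 + 20 days = Sun Jul 14 2019.
Next gap: 23 days. Sun Jul 14 2019 + 23 days = Tue Aug 6 2019.
Next gap: 26 days. Tue Aug 6 2019 + 26 days = Sun Sep 1 2019.
Next gap: 29 days. Sun Sep 1 2019 + 29 days = Mon Sep 30 2019.
Next gap: 32 days. Mon Sep 30 2019 + 32 days = Fri Nov 1 2019.
Next gap: 35 days. Fri Nov 1 2019 + 35 days = Fri Dec 6 2019.
Next gap: 38 days. Fri Dec 6 2019 + 38 days = Mon Jan 13 2020.

Mon Jan 13 2020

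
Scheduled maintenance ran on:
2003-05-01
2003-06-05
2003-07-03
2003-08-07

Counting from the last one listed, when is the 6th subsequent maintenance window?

2004-02-05

Gaps: 35, 28, 35 days — a mix of 28 and 35. Every date is a Thursday.
Each is the 1st Thursday of its month.
September 2003 — 1st Thursday is 2003-09-04.
1st Thursday of October 2003: 2003-10-02.
November 2003 — 1st Thursday is 2003-11-06.
1st Thursday of December 2003: 2003-12-04.
January 2004 — 1st Thursday is 2004-01-01.
February 2004 — 1st Thursday is 2004-02-05.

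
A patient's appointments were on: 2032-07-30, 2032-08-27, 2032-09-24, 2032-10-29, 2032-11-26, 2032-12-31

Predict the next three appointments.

Every date is a Friday; gaps 28, 28, 35, 28, 35 days.
Each is the last Friday of its month (at least one falls on the 29th or later, ruling out '4th Friday').
Last Friday of January 2033: 2033-01-28.
Last Friday of February 2033: 2033-02-25.
March 2033 ends with Friday 2033-03-25.

2033-01-28, 2033-02-25, 2033-03-25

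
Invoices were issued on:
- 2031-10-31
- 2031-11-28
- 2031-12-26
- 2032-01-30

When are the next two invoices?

2032-02-27, 2032-03-26

Every date is a Friday; gaps 28, 28, 35 days.
Each is the last Friday of its month (at least one falls on the 29th or later, ruling out '4th Friday').
Last Friday of February 2032: 2032-02-27.
March 2032 ends with Friday 2032-03-26.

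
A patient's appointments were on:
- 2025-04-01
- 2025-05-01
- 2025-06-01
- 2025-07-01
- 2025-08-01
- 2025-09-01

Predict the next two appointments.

2025-10-01, 2025-11-01

Gaps: 30, 31, 30, 31, 31 days — not constant. Every event is on the 1st of the month.
Pattern: the 1st of each month.
October 2025: 2025-10-01.
November 2025: 2025-11-01.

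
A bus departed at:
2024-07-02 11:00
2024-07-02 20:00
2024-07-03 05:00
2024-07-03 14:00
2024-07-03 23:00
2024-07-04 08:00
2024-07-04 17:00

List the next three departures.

2024-07-05 02:00, 2024-07-05 11:00, 2024-07-05 20:00

Gaps: 9, 9, 9, 9, 9, 9 hours — each event is 9 hours after the previous one.
2024-07-04 17:00 + 9 h = 2024-07-05 02:00.
2024-07-05 02:00 + 9 h = 2024-07-05 11:00.
2024-07-05 11:00 + 9 h = 2024-07-05 20:00.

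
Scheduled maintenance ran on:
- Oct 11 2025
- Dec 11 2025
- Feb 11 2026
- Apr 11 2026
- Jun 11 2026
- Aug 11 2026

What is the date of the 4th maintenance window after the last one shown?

The day-of-month is always 11 (61, 62, 59, 61, 61 days between events).
So this recurs on the 11th of every 2 months.
October 2026: Oct 11 2026.
December 2026: Dec 11 2026.
February 2027: Feb 11 2027.
April 2027: Apr 11 2027.

Apr 11 2027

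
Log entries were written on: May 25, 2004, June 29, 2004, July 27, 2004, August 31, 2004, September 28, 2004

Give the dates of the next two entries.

October 26, 2004; November 30, 2004

These are Tuesdays with 35, 28, 35, 28-day gaps.
Each is the final Tuesday of its month — June 29, 2004 is past the 28th, so '4th Tuesday' doesn't fit.
Last Tuesday of October 2004: October 26, 2004.
Last Tuesday of November 2004: November 30, 2004.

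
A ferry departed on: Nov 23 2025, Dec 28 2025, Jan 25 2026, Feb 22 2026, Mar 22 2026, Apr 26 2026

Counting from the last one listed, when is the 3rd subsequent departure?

These are Sundays at 28- or 35-day spacing (35, 28, 28, 28, 35).
The pattern: 4th Sunday of the month.
4th Sunday of May 2026: May 24 2026.
4th Sunday of June 2026: Jun 28 2026.
July 2026 — 4th Sunday is Jul 26 2026.

Jul 26 2026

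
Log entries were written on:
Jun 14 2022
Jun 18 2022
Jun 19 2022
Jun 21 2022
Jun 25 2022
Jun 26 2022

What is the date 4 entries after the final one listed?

Jul 5 2022

Gaps: 4, 1, 2, 4, 1 days — not constant, but cyclic with period 3.
The events fall on every Tuesday, Saturday and Sunday.
The following Tuesday is Jun 28 2022.
The following Saturday is Jul 2 2022.
The following Sunday is Jul 3 2022.
The following Tuesday is Jul 5 2022.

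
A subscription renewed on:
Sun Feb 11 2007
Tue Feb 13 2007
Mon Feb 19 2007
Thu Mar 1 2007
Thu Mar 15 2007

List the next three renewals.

The spacing grows by 4 each time: 2, 6, 10, 14 days.
Next gap: 18 days. Thu Mar 15 2007 + 18 days = Mon Apr 2 2007.
Next gap: 22 days. Mon Apr 2 2007 + 22 days = Tue Apr 24 2007.
Next gap: 26 days. Tue Apr 24 2007 + 26 days = Sun May 20 2007.

Mon Apr 2 2007, Tue Apr 24 2007, Sun May 20 2007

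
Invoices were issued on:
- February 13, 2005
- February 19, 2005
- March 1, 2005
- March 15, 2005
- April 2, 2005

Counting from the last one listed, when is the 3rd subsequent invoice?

June 19, 2005

Gaps: 6, 10, 14, 18 days — each gap is 4 larger than the previous one.
Next gap: 22 days. April 2, 2005 + 22 days = April 24, 2005.
Next gap: 26 days. April 24, 2005 + 26 days = May 20, 2005.
Next gap: 30 days. May 20, 2005 + 30 days = June 19, 2005.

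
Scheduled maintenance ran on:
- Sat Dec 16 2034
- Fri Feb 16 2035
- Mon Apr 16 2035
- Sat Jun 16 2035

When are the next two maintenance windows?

Gaps: 62, 59, 61 days — not constant. Every event is on the 16th of the month.
Pattern: the 16th of every 2 months.
August 2035: Thu Aug 16 2035.
Next: October 2035 → Tue Oct 16 2035.

Thu Aug 16 2035, Tue Oct 16 2035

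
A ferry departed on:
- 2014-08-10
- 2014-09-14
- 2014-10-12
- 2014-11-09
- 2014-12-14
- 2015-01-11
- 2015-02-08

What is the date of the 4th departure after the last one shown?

2015-06-14

All dates are Sundays, 35, 28, 28, 35, 28, 28 days apart.
Specifically, the 2nd Sunday of each month.
March 2015 — 2nd Sunday is 2015-03-08.
2nd Sunday of April 2015: 2015-04-12.
May 2015 — 2nd Sunday is 2015-05-10.
June 2015 — 2nd Sunday is 2015-06-14.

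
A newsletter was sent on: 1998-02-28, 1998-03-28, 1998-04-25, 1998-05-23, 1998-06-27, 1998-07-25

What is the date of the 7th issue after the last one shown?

1999-02-27

These are Saturdays at 28- or 35-day spacing (28, 28, 28, 35, 28).
The pattern: 4th Saturday of the month.
August 1998 — 4th Saturday is 1998-08-22.
September 1998 — 4th Saturday is 1998-09-26.
October 1998 — 4th Saturday is 1998-10-24.
November 1998 — 4th Saturday is 1998-11-28.
4th Saturday of December 1998: 1998-12-26.
4th Saturday of January 1999: 1999-01-23.
February 1999 — 4th Saturday is 1999-02-27.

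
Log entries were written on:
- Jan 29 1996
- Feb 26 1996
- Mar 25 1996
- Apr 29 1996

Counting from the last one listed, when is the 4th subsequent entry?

Every date is a Monday; gaps 28, 28, 35 days.
Each is the last Monday of its month (at least one falls on the 29th or later, ruling out '4th Monday').
May 1996 ends with Monday May 27 1996.
Last Monday of June 1996: Jun 24 1996.
July 1996 ends with Monday Jul 29 1996.
Last Monday of August 1996: Aug 26 1996.

Aug 26 1996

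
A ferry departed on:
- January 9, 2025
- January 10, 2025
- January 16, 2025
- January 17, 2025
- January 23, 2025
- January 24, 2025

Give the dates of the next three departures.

January 30, 2025; January 31, 2025; February 6, 2025

The gap pattern 1, 6, 1, 6, 1 repeats every 2 events.
These are the Thursdays and Fridays of each week.
Next Thursday: January 30, 2025.
Next Friday: January 31, 2025.
The following Thursday is February 6, 2025.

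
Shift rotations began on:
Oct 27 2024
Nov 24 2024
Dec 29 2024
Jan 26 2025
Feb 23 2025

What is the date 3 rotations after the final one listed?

These are Sundays with 28, 35, 28, 28-day gaps.
Each is the final Sunday of its month — Dec 29 2024 is past the 28th, so '4th Sunday' doesn't fit.
Last Sunday of March 2025: Mar 30 2025.
April 2025 ends with Sunday Apr 27 2025.
May 2025 ends with Sunday May 25 2025.

May 25 2025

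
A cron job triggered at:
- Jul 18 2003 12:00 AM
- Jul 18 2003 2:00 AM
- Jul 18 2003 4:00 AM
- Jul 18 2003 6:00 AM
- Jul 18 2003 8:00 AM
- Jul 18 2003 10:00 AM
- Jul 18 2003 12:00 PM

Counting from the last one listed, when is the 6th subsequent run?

Jul 19 2003 12:00 AM

Gaps: 2, 2, 2, 2, 2, 2 hours — each event is 2 hours after the previous one.
Jul 18 2003 12:00 PM + 2 h = Jul 18 2003 2:00 PM.
Jul 18 2003 2:00 PM + 2 h = Jul 18 2003 4:00 PM.
Jul 18 2003 4:00 PM + 2 h = Jul 18 2003 6:00 PM.
Jul 18 2003 6:00 PM + 2 h = Jul 18 2003 8:00 PM.
Jul 18 2003 8:00 PM + 2 h = Jul 18 2003 10:00 PM.
Jul 18 2003 10:00 PM + 2 h = Jul 19 2003 12:00 AM.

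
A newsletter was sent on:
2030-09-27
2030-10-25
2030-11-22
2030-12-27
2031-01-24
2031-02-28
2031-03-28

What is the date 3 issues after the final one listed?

Gaps: 28, 28, 35, 28, 35, 28 days — a mix of 28 and 35. Every date is a Friday.
Each is the 4th Friday of its month.
April 2031 — 4th Friday is 2031-04-25.
4th Friday of May 2031: 2031-05-23.
June 2031 — 4th Friday is 2031-06-27.

2031-06-27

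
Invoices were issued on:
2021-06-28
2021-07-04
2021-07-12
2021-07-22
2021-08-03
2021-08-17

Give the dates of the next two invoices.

Intervals are 6, 8, 10, 12, 14 days — an arithmetic progression with common difference 2.
Next gap: 16 days. 2021-08-17 + 16 days = 2021-09-02.
Next gap: 18 days. 2021-09-02 + 18 days = 2021-09-20.

2021-09-02, 2021-09-20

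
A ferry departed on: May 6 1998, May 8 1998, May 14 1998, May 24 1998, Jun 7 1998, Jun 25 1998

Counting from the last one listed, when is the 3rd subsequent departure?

The spacing grows by 4 each time: 2, 6, 10, 14, 18 days.
Next gap: 22 days. Jun 25 1998 + 22 days = Jul 17 1998.
Next gap: 26 days. Jul 17 1998 + 26 days = Aug 12 1998.
Next gap: 30 days. Aug 12 1998 + 30 days = Sep 11 1998.

Sep 11 1998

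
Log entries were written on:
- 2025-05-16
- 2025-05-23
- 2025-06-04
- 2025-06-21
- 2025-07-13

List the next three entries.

2025-08-09, 2025-09-10, 2025-10-17

Intervals are 7, 12, 17, 22 days — an arithmetic progression with common difference 5.
Next gap: 27 days. 2025-07-13 + 27 days = 2025-08-09.
Next gap: 32 days. 2025-08-09 + 32 days = 2025-09-10.
Next gap: 37 days. 2025-09-10 + 37 days = 2025-10-17.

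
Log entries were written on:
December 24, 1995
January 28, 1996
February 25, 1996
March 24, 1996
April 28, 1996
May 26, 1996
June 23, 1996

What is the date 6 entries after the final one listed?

These are Sundays at 28- or 35-day spacing (35, 28, 28, 35, 28, 28).
The pattern: 4th Sunday of the month.
July 1996 — 4th Sunday is July 28, 1996.
4th Sunday of August 1996: August 25, 1996.
September 1996 — 4th Sunday is September 22, 1996.
October 1996 — 4th Sunday is October 27, 1996.
November 1996 — 4th Sunday is November 24, 1996.
December 1996 — 4th Sunday is December 22, 1996.

December 22, 1996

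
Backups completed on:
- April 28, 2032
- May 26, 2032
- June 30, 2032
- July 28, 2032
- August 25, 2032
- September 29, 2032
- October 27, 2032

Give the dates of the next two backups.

All Wednesdays; the gaps (28, 35, 28, 28, 35, 28) vary with month length.
This is the last Wednesday of each month.
November 2032 ends with Wednesday November 24, 2032.
December 2032 ends with Wednesday December 29, 2032.

November 24, 2032; December 29, 2032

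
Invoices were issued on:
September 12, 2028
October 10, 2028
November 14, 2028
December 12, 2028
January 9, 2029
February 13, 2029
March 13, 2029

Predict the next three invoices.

April 10, 2029; May 8, 2029; June 12, 2029

Gaps: 28, 35, 28, 28, 35, 28 days — a mix of 28 and 35. Every date is a Tuesday.
Each is the 2nd Tuesday of its month.
2nd Tuesday of April 2029: April 10, 2029.
May 2029 — 2nd Tuesday is May 8, 2029.
2nd Tuesday of June 2029: June 12, 2029.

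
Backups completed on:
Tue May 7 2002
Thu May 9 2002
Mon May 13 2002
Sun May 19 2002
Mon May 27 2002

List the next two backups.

Thu Jun 6 2002, Tue Jun 18 2002

Gaps: 2, 4, 6, 8 days — each gap is 2 larger than the previous one.
Next gap: 10 days. Mon May 27 2002 + 10 days = Thu Jun 6 2002.
Next gap: 12 days. Thu Jun 6 2002 + 12 days = Tue Jun 18 2002.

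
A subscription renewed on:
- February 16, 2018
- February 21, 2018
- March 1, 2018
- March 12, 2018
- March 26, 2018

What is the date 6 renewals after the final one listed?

August 20, 2018

Intervals are 5, 8, 11, 14 days — an arithmetic progression with common difference 3.
Next gap: 17 days. March 26, 2018 + 17 days = April 12, 2018.
Next gap: 20 days. April 12, 2018 + 20 days = May 2, 2018.
Next gap: 23 days. May 2, 2018 + 23 days = May 25, 2018.
Next gap: 26 days. May 25, 2018 + 26 days = June 20, 2018.
Next gap: 29 days. June 20, 2018 + 29 days = July 19, 2018.
Next gap: 32 days. July 19, 2018 + 32 days = August 20, 2018.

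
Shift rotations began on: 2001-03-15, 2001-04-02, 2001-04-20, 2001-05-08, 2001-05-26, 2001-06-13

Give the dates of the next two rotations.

2001-07-01, 2001-07-19

Gaps between consecutive events: 18, 18, 18, 18, 18 days — a constant 18-day interval.
2001-06-13 + 18 days = 2001-07-01.
2001-07-01 + 18 days = 2001-07-19.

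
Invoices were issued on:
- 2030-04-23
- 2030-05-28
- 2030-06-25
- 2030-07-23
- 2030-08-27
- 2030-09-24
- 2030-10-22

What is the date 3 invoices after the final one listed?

All dates are Tuesdays, 35, 28, 28, 35, 28, 28 days apart.
Specifically, the 4th Tuesday of each month.
November 2030 — 4th Tuesday is 2030-11-26.
4th Tuesday of December 2030: 2030-12-24.
January 2031 — 4th Tuesday is 2031-01-28.

2031-01-28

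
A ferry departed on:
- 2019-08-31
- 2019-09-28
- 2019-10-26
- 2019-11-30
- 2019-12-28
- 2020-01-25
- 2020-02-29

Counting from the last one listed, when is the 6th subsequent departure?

2020-08-29

Every date is a Saturday; gaps 28, 28, 35, 28, 28, 35 days.
Each is the last Saturday of its month (at least one falls on the 29th or later, ruling out '4th Saturday').
March 2020 ends with Saturday 2020-03-28.
April 2020 ends with Saturday 2020-04-25.
Last Saturday of May 2020: 2020-05-30.
June 2020 ends with Saturday 2020-06-27.
July 2020 ends with Saturday 2020-07-25.
August 2020 ends with Saturday 2020-08-29.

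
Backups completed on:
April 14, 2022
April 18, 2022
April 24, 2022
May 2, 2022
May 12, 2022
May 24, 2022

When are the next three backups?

Gaps: 4, 6, 8, 10, 12 days — each gap is 2 larger than the previous one.
Next gap: 14 days. May 24, 2022 + 14 days = June 7, 2022.
Next gap: 16 days. June 7, 2022 + 16 days = June 23, 2022.
Next gap: 18 days. June 23, 2022 + 18 days = July 11, 2022.

June 7, 2022; June 23, 2022; July 11, 2022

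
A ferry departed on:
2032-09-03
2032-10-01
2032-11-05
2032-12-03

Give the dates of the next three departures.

All dates are Fridays, 28, 35, 28 days apart.
Specifically, the 1st Friday of each month.
January 2033 — 1st Friday is 2033-01-07.
1st Friday of February 2033: 2033-02-04.
March 2033 — 1st Friday is 2033-03-04.

2033-01-07, 2033-02-04, 2033-03-04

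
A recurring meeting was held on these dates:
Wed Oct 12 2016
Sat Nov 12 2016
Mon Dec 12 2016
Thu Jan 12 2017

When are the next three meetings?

Sun Feb 12 2017, Sun Mar 12 2017, Wed Apr 12 2017

Gaps: 31, 30, 31 days — not constant. Every event is on the 12th of the month.
Pattern: the 12th of each month.
February 2017: Sun Feb 12 2017.
Next: March 2017 → Sun Mar 12 2017.
April 2017: Wed Apr 12 2017.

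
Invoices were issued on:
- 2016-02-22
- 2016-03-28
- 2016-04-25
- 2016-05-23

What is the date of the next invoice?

All dates are Mondays, 35, 28, 28 days apart.
Specifically, the 4th Monday of each month.
June 2016 — 4th Monday is 2016-06-27.

2016-06-27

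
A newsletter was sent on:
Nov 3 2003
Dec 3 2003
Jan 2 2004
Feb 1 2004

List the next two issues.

Every event comes 30 days after the last (30, 30, 30).
Feb 1 2004 + 30 days = Mar 2 2004.
Mar 2 2004 + 30 days = Apr 1 2004.

Mar 2 2004, Apr 1 2004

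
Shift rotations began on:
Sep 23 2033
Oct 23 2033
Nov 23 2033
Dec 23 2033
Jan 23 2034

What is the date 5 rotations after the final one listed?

Jun 23 2034

Gaps: 30, 31, 30, 31 days — not constant. Every event is on the 23rd of the month.
Pattern: the 23rd of each month.
February 2034: Feb 23 2034.
Next: March 2034 → Mar 23 2034.
April 2034: Apr 23 2034.
Next: May 2034 → May 23 2034.
Next: June 2034 → Jun 23 2034.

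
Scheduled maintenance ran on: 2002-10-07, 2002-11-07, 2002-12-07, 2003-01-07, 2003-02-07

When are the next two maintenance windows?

Each date is the 7th; the gaps (31, 30, 31, 31) track the month lengths.
The rule is the 7th of each month.
March 2003: 2003-03-07.
April 2003: 2003-04-07.

2003-03-07, 2003-04-07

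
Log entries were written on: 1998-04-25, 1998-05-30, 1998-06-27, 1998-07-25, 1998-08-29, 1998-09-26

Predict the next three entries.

These are Saturdays with 35, 28, 28, 35, 28-day gaps.
Each is the final Saturday of its month — 1998-05-30 is past the 28th, so '4th Saturday' doesn't fit.
October 1998 ends with Saturday 1998-10-31.
November 1998 ends with Saturday 1998-11-28.
December 1998 ends with Saturday 1998-12-26.

1998-10-31, 1998-11-28, 1998-12-26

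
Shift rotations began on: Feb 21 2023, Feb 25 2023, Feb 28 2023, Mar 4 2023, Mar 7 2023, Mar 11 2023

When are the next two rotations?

Every event lands on a Tuesday or Saturday (gaps cycle 4, 3, 4, 3, 4).
So the schedule is: every Tuesday and Saturday.
Next Tuesday: Mar 14 2023.
Next Saturday: Mar 18 2023.

Mar 14 2023, Mar 18 2023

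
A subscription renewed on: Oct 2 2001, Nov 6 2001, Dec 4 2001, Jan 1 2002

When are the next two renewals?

Feb 5 2002, Mar 5 2002

Gaps: 35, 28, 28 days — a mix of 28 and 35. Every date is a Tuesday.
Each is the 1st Tuesday of its month.
February 2002 — 1st Tuesday is Feb 5 2002.
1st Tuesday of March 2002: Mar 5 2002.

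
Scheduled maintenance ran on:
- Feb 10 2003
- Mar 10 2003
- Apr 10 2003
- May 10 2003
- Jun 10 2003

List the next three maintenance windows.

Jul 10 2003, Aug 10 2003, Sep 10 2003

Gaps: 28, 31, 30, 31 days — not constant. Every event is on the 10th of the month.
Pattern: the 10th of each month.
July 2003: Jul 10 2003.
Next: August 2003 → Aug 10 2003.
Next: September 2003 → Sep 10 2003.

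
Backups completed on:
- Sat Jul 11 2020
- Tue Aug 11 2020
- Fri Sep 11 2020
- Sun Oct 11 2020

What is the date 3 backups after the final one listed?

Mon Jan 11 2021

Gaps: 31, 31, 30 days — not constant. Every event is on the 11th of the month.
Pattern: the 11th of each month.
Next: November 2020 → Wed Nov 11 2020.
December 2020: Fri Dec 11 2020.
January 2021: Mon Jan 11 2021.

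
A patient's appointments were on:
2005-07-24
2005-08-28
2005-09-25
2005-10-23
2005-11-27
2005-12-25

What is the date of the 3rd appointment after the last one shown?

These are Sundays at 28- or 35-day spacing (35, 28, 28, 35, 28).
The pattern: 4th Sunday of the month.
January 2006 — 4th Sunday is 2006-01-22.
February 2006 — 4th Sunday is 2006-02-26.
March 2006 — 4th Sunday is 2006-03-26.

2006-03-26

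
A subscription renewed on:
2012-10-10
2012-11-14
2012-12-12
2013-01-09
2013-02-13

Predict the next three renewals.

All dates are Wednesdays, 35, 28, 28, 35 days apart.
Specifically, the 2nd Wednesday of each month.
2nd Wednesday of March 2013: 2013-03-13.
April 2013 — 2nd Wednesday is 2013-04-10.
2nd Wednesday of May 2013: 2013-05-08.

2013-03-13, 2013-04-10, 2013-05-08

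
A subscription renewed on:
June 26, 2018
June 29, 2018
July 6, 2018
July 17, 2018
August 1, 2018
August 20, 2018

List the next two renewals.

September 12, 2018; October 9, 2018

Intervals are 3, 7, 11, 15, 19 days — an arithmetic progression with common difference 4.
Next gap: 23 days. August 20, 2018 + 23 days = September 12, 2018.
Next gap: 27 days. September 12, 2018 + 27 days = October 9, 2018.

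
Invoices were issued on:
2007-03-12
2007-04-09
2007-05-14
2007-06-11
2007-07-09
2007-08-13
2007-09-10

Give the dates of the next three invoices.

2007-10-08, 2007-11-12, 2007-12-10

Gaps: 28, 35, 28, 28, 35, 28 days — a mix of 28 and 35. Every date is a Monday.
Each is the 2nd Monday of its month.
2nd Monday of October 2007: 2007-10-08.
November 2007 — 2nd Monday is 2007-11-12.
2nd Monday of December 2007: 2007-12-10.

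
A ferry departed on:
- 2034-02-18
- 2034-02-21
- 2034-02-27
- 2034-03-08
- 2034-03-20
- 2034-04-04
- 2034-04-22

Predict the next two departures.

2034-05-13, 2034-06-06

Intervals are 3, 6, 9, 12, 15, 18 days — an arithmetic progression with common difference 3.
Next gap: 21 days. 2034-04-22 + 21 days = 2034-05-13.
Next gap: 24 days. 2034-05-13 + 24 days = 2034-06-06.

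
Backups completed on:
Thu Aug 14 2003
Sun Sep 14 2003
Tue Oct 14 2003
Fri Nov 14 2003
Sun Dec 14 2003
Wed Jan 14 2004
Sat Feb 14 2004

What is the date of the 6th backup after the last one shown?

Sat Aug 14 2004

Gaps: 31, 30, 31, 30, 31, 31 days — not constant. Every event is on the 14th of the month.
Pattern: the 14th of each month.
March 2004: Sun Mar 14 2004.
Next: April 2004 → Wed Apr 14 2004.
May 2004: Fri May 14 2004.
June 2004: Mon Jun 14 2004.
Next: July 2004 → Wed Jul 14 2004.
August 2004: Sat Aug 14 2004.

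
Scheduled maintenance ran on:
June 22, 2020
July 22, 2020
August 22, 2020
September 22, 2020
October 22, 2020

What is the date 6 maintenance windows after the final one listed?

April 22, 2021

Gaps: 30, 31, 31, 30 days — not constant. Every event is on the 22nd of the month.
Pattern: the 22nd of each month.
November 2020: November 22, 2020.
December 2020: December 22, 2020.
Next: January 2021 → January 22, 2021.
February 2021: February 22, 2021.
Next: March 2021 → March 22, 2021.
April 2021: April 22, 2021.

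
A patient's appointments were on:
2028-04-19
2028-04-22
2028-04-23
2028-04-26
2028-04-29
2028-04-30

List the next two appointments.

2028-05-03, 2028-05-06

Gaps: 3, 1, 3, 3, 1 days — not constant, but cyclic with period 3.
The events fall on every Wednesday, Saturday and Sunday.
The following Wednesday is 2028-05-03.
The following Saturday is 2028-05-06.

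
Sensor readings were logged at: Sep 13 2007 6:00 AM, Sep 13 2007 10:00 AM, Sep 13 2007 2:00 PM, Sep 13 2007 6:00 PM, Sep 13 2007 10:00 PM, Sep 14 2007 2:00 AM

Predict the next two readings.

The interval is a steady 4 hours (4, 4, 4, 4, 4).
Sep 14 2007 2:00 AM + 4 h = Sep 14 2007 6:00 AM.
Sep 14 2007 6:00 AM + 4 h = Sep 14 2007 10:00 AM.

Sep 14 2007 6:00 AM, Sep 14 2007 10:00 AM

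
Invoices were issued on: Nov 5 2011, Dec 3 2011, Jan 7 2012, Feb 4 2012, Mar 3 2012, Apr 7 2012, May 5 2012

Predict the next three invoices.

Jun 2 2012, Jul 7 2012, Aug 4 2012

All dates are Saturdays, 28, 35, 28, 28, 35, 28 days apart.
Specifically, the 1st Saturday of each month.
June 2012 — 1st Saturday is Jun 2 2012.
July 2012 — 1st Saturday is Jul 7 2012.
August 2012 — 1st Saturday is Aug 4 2012.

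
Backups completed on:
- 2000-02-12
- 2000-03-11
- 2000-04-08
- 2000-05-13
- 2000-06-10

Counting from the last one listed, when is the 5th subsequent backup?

2000-11-11

Gaps: 28, 28, 35, 28 days — a mix of 28 and 35. Every date is a Saturday.
Each is the 2nd Saturday of its month.
2nd Saturday of July 2000: 2000-07-08.
August 2000 — 2nd Saturday is 2000-08-12.
2nd Saturday of September 2000: 2000-09-09.
2nd Saturday of October 2000: 2000-10-14.
2nd Saturday of November 2000: 2000-11-11.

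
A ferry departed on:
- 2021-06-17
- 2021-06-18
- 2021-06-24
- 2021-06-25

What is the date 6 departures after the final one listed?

Gaps: 1, 6, 1 days — not constant, but cyclic with period 2.
The events fall on every Thursday and Friday.
Next Thursday: 2021-07-01.
The following Friday is 2021-07-02.
Next Thursday: 2021-07-08.
Next Friday: 2021-07-09.
The following Thursday is 2021-07-15.
The following Friday is 2021-07-16.

2021-07-16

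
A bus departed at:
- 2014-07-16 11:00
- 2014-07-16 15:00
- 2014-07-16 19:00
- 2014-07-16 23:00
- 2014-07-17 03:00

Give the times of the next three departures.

2014-07-17 07:00, 2014-07-17 11:00, 2014-07-17 15:00

The interval is a steady 4 hours (4, 4, 4, 4).
2014-07-17 03:00 + 4 h = 2014-07-17 07:00.
2014-07-17 07:00 + 4 h = 2014-07-17 11:00.
2014-07-17 11:00 + 4 h = 2014-07-17 15:00.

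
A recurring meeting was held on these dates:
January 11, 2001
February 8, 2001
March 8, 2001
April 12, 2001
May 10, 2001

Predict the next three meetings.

Gaps: 28, 28, 35, 28 days — a mix of 28 and 35. Every date is a Thursday.
Each is the 2nd Thursday of its month.
2nd Thursday of June 2001: June 14, 2001.
2nd Thursday of July 2001: July 12, 2001.
2nd Thursday of August 2001: August 9, 2001.

June 14, 2001; July 12, 2001; August 9, 2001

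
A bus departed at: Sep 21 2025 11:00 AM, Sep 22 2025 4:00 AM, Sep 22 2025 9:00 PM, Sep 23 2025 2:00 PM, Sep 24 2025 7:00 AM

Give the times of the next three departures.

Sep 25 2025 12:00 AM, Sep 25 2025 5:00 PM, Sep 26 2025 10:00 AM

Gaps: 17, 17, 17, 17 hours — each event is 17 hours after the previous one.
Sep 24 2025 7:00 AM + 17 h = Sep 25 2025 12:00 AM.
Sep 25 2025 12:00 AM + 17 h = Sep 25 2025 5:00 PM.
Sep 25 2025 5:00 PM + 17 h = Sep 26 2025 10:00 AM.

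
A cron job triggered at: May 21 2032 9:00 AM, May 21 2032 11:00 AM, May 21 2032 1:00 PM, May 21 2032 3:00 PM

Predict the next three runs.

May 21 2032 5:00 PM, May 21 2032 7:00 PM, May 21 2032 9:00 PM

The interval is a steady 2 hours (2, 2, 2).
May 21 2032 3:00 PM + 2 h = May 21 2032 5:00 PM.
May 21 2032 5:00 PM + 2 h = May 21 2032 7:00 PM.
May 21 2032 7:00 PM + 2 h = May 21 2032 9:00 PM.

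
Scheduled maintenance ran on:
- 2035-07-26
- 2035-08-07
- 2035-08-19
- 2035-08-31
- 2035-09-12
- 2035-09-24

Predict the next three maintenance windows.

Every event comes 12 days after the last (12, 12, 12, 12, 12).
2035-09-24 + 12 days = 2035-10-06.
2035-10-06 + 12 days = 2035-10-18.
2035-10-18 + 12 days = 2035-10-30.

2035-10-06, 2035-10-18, 2035-10-30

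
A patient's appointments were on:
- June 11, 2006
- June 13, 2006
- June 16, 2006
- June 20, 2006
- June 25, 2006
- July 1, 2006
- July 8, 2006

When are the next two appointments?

July 16, 2006; July 25, 2006

Gaps: 2, 3, 4, 5, 6, 7 days — each gap is 1 larger than the previous one.
Next gap: 8 days. July 8, 2006 + 8 days = July 16, 2006.
Next gap: 9 days. July 16, 2006 + 9 days = July 25, 2006.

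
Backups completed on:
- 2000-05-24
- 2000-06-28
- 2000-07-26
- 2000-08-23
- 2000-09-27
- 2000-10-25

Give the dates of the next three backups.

Gaps: 35, 28, 28, 35, 28 days — a mix of 28 and 35. Every date is a Wednesday.
Each is the 4th Wednesday of its month.
November 2000 — 4th Wednesday is 2000-11-22.
December 2000 — 4th Wednesday is 2000-12-27.
January 2001 — 4th Wednesday is 2001-01-24.

2000-11-22, 2000-12-27, 2001-01-24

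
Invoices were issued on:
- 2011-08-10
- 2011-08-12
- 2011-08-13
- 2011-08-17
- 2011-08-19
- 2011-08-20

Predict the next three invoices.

The gap pattern 2, 1, 4, 2, 1 repeats every 3 events.
These are the Wednesdays, Fridays and Saturdays of each week.
The following Wednesday is 2011-08-24.
The following Friday is 2011-08-26.
The following Saturday is 2011-08-27.

2011-08-24, 2011-08-26, 2011-08-27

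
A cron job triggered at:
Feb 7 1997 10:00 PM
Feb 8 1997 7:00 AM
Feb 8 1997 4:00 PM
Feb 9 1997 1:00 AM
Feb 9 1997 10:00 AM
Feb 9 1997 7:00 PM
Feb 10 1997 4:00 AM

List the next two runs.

Feb 10 1997 1:00 PM, Feb 10 1997 10:00 PM

Gaps: 9, 9, 9, 9, 9, 9 hours — each event is 9 hours after the previous one.
Feb 10 1997 4:00 AM + 9 h = Feb 10 1997 1:00 PM.
Feb 10 1997 1:00 PM + 9 h = Feb 10 1997 10:00 PM.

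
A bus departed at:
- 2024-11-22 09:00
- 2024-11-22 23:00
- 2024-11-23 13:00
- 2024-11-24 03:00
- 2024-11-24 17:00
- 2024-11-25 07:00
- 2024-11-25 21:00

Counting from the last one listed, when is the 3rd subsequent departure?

Gaps: 14, 14, 14, 14, 14, 14 hours — each event is 14 hours after the previous one.
2024-11-25 21:00 + 14 h = 2024-11-26 11:00.
2024-11-26 11:00 + 14 h = 2024-11-27 01:00.
2024-11-27 01:00 + 14 h = 2024-11-27 15:00.

2024-11-27 15:00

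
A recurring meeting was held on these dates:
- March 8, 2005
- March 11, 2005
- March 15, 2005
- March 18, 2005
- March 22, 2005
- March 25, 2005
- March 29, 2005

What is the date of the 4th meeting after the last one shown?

April 12, 2005

Every event lands on a Tuesday or Friday (gaps cycle 3, 4, 3, 4, 3, 4).
So the schedule is: every Tuesday and Friday.
The following Friday is April 1, 2005.
Next Tuesday: April 5, 2005.
Next Friday: April 8, 2005.
The following Tuesday is April 12, 2005.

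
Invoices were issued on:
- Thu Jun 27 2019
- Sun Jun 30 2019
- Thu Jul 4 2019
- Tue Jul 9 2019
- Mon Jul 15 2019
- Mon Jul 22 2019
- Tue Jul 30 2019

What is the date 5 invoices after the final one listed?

Mon Sep 23 2019

The spacing grows by 1 each time: 3, 4, 5, 6, 7, 8 days.
Next gap: 9 days. Tue Jul 30 2019 + 9 days = Thu Aug 8 2019.
Next gap: 10 days. Thu Aug 8 2019 + 10 days = Sun Aug 18 2019.
Next gap: 11 days. Sun Aug 18 2019 + 11 days = Thu Aug 29 2019.
Next gap: 12 days. Thu Aug 29 2019 + 12 days = Tue Sep 10 2019.
Next gap: 13 days. Tue Sep 10 2019 + 13 days = Mon Sep 23 2019.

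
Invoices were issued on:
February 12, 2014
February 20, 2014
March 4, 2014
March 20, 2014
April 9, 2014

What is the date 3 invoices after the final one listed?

Intervals are 8, 12, 16, 20 days — an arithmetic progression with common difference 4.
Next gap: 24 days. April 9, 2014 + 24 days = May 3, 2014.
Next gap: 28 days. May 3, 2014 + 28 days = May 31, 2014.
Next gap: 32 days. May 31, 2014 + 32 days = July 2, 2014.

July 2, 2014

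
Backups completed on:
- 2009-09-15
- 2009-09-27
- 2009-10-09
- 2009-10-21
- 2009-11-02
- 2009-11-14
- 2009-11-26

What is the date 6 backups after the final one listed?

2010-02-06

Every event comes 12 days after the last (12, 12, 12, 12, 12, 12).
2009-11-26 + 12 days = 2009-12-08.
2009-12-08 + 12 days = 2009-12-20.
2009-12-20 + 12 days = 2010-01-01.
2010-01-01 + 12 days = 2010-01-13.
2010-01-13 + 12 days = 2010-01-25.
2010-01-25 + 12 days = 2010-02-06.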